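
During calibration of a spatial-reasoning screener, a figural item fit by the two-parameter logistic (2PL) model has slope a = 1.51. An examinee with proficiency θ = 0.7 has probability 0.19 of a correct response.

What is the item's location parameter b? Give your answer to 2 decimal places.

1.66

P(θ) = 1 / (1 + exp(−a(θ − b)))
logit(0.19) = ln(0.19/0.81) = -1.4500
b = θ − logit/(a) = 0.7 − (-1.4500)/1.5100 = 1.6603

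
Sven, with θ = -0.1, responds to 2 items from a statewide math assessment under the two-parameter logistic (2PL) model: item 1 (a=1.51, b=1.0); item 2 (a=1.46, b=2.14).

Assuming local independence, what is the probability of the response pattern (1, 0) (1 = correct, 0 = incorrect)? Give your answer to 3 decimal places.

P(θ) = 1 / (1 + exp(−a(θ − b)))
P_1 = 1/(1+e^{1.6610}) = 0.1596
P_2 = 1/(1+e^{3.2704}) = 0.0366
L = P_1 × (1−P_2) = 0.1596 × 0.9634 = 0.15379

0.154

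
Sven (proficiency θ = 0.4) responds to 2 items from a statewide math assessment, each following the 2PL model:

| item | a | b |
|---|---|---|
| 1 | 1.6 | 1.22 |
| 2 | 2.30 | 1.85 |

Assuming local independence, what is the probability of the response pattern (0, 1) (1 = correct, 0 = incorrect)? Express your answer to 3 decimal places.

0.027

P(θ) = 1 / (1 + exp(−a(θ − b)))
P_1 = 1/(1+e^{1.3120}) = 0.2122
P_2 = 1/(1+e^{3.3350}) = 0.0344
L = (1−P_1) × P_2 = 0.7878 × 0.0344 = 0.02709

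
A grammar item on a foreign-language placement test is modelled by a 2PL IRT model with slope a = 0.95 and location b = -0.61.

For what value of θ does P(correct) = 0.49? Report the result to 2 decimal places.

P(θ) = 1 / (1 + exp(−a(θ − b)))
logit = ln(0.4900/0.5100) = -0.0400
θ = b + logit/(a) = -0.61 + (-0.0400)/0.9500 = -0.6521

-0.65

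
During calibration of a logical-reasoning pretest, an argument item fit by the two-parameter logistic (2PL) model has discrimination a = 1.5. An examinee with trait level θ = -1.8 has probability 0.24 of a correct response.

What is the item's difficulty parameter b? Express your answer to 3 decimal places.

-1.032

P(θ) = 1 / (1 + exp(−a(θ − b)))
logit(0.24) = ln(0.24/0.76) = -1.1527
b = θ − logit/(a) = -1.8 − (-1.1527)/1.5000 = -1.0315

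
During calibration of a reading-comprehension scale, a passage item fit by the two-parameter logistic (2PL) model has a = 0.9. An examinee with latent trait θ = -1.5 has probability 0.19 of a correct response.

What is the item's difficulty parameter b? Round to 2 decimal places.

P(θ) = 1 / (1 + exp(−a(θ − b)))
logit(0.19) = ln(0.19/0.81) = -1.4500
b = θ − logit/(a) = -1.5 − (-1.4500)/0.9000 = 0.1111

0.11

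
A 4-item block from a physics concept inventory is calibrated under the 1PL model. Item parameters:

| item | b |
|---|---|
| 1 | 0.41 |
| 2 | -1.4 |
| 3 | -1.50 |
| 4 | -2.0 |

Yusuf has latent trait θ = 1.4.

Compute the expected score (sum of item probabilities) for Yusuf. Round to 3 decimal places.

3.587

P(θ) = 1 / (1 + exp(−(θ − b)))
P_1 = 1/(1+e^{-0.9900}) = 0.7291
P_2 = 1/(1+e^{-2.8000}) = 0.9427
P_3 = 1/(1+e^{-2.9000}) = 0.9478
P_4 = 1/(1+e^{-3.4000}) = 0.9677
E[score] = 0.7291 + 0.9427 + 0.9478 + 0.9677 = 3.5873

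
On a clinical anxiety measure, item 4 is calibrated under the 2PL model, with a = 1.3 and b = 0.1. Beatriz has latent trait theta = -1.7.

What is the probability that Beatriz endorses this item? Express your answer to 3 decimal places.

P(theta) = 1 / (1 + exp(−a(theta − b)))
Exponent: 1.3 × (-1.7 − 0.1) = -2.3400
1/(1 + e^{2.3400}) = 0.0879

0.088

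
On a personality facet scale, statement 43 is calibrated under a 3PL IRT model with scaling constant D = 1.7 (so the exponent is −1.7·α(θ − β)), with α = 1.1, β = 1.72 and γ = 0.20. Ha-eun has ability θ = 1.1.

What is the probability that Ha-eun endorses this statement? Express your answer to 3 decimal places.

0.391

P(θ) = γ + (1 − γ) · 1 / (1 + exp(−D·α(θ − β)))
Exponent: 1.7 × 1.1 × (1.1 − 1.72) = -1.1594
1/(1 + e^{1.1594}) = 0.2388
P = 0.20 + 0.80 × 0.2388 = 0.3910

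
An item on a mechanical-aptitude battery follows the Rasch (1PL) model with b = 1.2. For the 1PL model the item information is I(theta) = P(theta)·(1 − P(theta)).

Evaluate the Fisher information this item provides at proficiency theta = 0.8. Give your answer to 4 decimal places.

0.2403

P = 1/(1+e^{0.4000}) = 0.4013
P(1−P) = 0.4013 × 0.5987 = 0.2403
I = P(1−P) = 0.24026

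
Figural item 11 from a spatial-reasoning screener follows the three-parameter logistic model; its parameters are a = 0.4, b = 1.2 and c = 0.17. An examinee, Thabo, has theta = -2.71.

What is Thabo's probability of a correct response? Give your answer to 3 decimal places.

P(theta) = c + (1 − c) · 1 / (1 + exp(−a(theta − b)))
Exponent: 0.4 × (-2.71 − 1.2) = -1.5640
1/(1 + e^{1.5640}) = 0.1731
P = 0.17 + 0.83 × 0.1731 = 0.3137

0.314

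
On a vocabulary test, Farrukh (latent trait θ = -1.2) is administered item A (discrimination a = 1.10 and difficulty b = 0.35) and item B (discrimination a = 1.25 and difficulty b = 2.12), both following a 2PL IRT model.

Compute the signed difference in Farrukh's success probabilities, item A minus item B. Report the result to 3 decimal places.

P(θ) = 1 / (1 + exp(−a(θ − b)))
P_A = 0.1538
P_B = 0.0155
P_A − P_B = 0.1383

0.138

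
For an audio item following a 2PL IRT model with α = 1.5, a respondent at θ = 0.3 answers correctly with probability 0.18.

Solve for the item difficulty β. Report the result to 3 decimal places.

1.311

P(θ) = 1 / (1 + exp(−α(θ − β)))
logit(0.18) = ln(0.18/0.82) = -1.5163
β = θ − logit/(α) = 0.3 − (-1.5163)/1.5000 = 1.3109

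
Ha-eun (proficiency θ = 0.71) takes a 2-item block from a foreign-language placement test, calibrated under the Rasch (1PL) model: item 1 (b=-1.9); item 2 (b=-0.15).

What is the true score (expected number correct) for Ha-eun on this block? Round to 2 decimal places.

1.63

P(θ) = 1 / (1 + exp(−(θ − b)))
P_1 = 1/(1+e^{-2.6100}) = 0.9315
P_2 = 1/(1+e^{-0.8600}) = 0.7027
E[score] = 0.9315 + 0.7027 = 1.6342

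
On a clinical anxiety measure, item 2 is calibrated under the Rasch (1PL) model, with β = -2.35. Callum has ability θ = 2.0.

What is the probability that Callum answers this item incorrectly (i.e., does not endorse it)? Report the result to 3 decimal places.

P(θ) = 1 / (1 + exp(−(θ − β)))
Exponent: (2.0 − (-2.35)) = 4.3500
1/(1 + e^{-4.3500}) = 0.9873
P = 0.9873
P(incorrect) = 1 − 0.9873 = 0.0127

0.013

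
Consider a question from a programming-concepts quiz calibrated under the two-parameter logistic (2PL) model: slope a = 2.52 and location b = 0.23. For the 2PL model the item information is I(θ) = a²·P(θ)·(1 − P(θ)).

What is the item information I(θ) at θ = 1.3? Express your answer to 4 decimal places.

0.3759

P = 1/(1+e^{-2.6964}) = 0.9368
P(1−P) = 0.9368 × 0.0632 = 0.0592
I = a² × P(1−P) = 2.52² × 0.0592 = 0.37590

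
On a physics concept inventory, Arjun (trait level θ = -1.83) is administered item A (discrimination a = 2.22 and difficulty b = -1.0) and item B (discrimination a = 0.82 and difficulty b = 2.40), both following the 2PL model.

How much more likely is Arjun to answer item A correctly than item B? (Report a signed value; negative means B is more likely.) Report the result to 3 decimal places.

P(θ) = 1 / (1 + exp(−a(θ − b)))
P_A = 0.1367
P_B = 0.0302
P_A − P_B = 0.1065

0.107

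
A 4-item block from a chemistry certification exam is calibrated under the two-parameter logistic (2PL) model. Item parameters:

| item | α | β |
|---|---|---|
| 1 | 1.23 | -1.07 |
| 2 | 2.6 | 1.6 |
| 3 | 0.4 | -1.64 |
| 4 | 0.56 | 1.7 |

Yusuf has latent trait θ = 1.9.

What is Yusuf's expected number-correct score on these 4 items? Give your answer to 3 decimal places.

P(θ) = 1 / (1 + exp(−α(θ − β)))
P_1 = 1/(1+e^{-3.6531}) = 0.9747
P_2 = 1/(1+e^{-0.7800}) = 0.6857
P_3 = 1/(1+e^{-1.4160}) = 0.8047
P_4 = 1/(1+e^{-0.1120}) = 0.5280
E[score] = 0.9747 + 0.6857 + 0.8047 + 0.5280 = 2.9931

2.993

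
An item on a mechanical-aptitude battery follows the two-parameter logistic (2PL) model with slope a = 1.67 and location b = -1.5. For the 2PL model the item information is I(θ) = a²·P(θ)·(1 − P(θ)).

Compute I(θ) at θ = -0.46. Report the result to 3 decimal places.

0.355

P = 1/(1+e^{-1.7368}) = 0.8503
P(1−P) = 0.8503 × 0.1497 = 0.1273
I = a² × P(1−P) = 1.67² × 0.1273 = 0.35504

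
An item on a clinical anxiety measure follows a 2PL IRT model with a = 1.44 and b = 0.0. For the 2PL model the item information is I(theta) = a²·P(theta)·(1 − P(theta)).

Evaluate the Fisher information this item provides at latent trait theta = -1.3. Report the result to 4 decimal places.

0.2396

P = 1/(1+e^{1.8720}) = 0.1333
P(1−P) = 0.1333 × 0.8667 = 0.1155
I = a² × P(1−P) = 1.44² × 0.1155 = 0.23958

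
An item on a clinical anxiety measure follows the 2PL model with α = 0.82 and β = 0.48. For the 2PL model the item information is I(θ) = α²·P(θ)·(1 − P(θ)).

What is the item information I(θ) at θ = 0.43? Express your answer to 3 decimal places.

0.168

P = 1/(1+e^{0.0410}) = 0.4898
P(1−P) = 0.4898 × 0.5102 = 0.2499
I = α² × P(1−P) = 0.82² × 0.2499 = 0.16803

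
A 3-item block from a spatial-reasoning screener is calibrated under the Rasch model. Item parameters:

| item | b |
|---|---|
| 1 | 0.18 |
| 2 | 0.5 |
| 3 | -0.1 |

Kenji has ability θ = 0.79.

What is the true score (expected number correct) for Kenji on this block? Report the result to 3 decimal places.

P(θ) = 1 / (1 + exp(−(θ − b)))
P_1 = 1/(1+e^{-0.6100}) = 0.6479
P_2 = 1/(1+e^{-0.2900}) = 0.5720
P_3 = 1/(1+e^{-0.8900}) = 0.7089
E[score] = 0.6479 + 0.5720 + 0.7089 = 1.9288

1.929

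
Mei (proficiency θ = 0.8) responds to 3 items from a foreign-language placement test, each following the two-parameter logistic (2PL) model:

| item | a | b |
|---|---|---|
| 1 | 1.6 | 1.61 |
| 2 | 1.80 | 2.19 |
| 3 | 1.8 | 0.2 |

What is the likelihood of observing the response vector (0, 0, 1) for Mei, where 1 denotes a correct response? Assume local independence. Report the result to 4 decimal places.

P(θ) = 1 / (1 + exp(−a(θ − b)))
P_1 = 1/(1+e^{1.2960}) = 0.2148
P_2 = 1/(1+e^{2.5020}) = 0.0757
P_3 = 1/(1+e^{-1.0800}) = 0.7465
L = (1−P_1) × (1−P_2) × P_3 = 0.7852 × 0.9243 × 0.7465 = 0.54174

0.5417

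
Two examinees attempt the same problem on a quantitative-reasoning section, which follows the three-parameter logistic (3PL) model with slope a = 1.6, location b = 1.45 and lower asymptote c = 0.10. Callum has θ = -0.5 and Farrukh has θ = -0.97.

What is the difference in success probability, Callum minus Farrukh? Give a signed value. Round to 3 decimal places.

0.020

P(θ) = c + (1 − c) · 1 / (1 + exp(−a(θ − b)))
P(Callum) = 0.1381  [exponent -3.1200]
P(Farrukh) = 0.1184  [exponent -3.8720]
Difference = 0.1381 − 0.1184 = 0.0197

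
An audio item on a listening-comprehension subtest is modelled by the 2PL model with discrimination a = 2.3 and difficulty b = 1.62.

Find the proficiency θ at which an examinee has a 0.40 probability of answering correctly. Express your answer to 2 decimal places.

1.44

P(θ) = 1 / (1 + exp(−a(θ − b)))
logit = ln(0.4000/0.6000) = -0.4055
θ = b + logit/(a) = 1.62 + (-0.4055)/2.3000 = 1.4437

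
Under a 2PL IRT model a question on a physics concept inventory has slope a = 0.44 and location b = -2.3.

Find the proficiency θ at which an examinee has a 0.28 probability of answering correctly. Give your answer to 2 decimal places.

-4.45

P(θ) = 1 / (1 + exp(−a(θ − b)))
logit = ln(0.2800/0.7200) = -0.9445
θ = b + logit/(a) = -2.3 + (-0.9445)/0.4400 = -4.4465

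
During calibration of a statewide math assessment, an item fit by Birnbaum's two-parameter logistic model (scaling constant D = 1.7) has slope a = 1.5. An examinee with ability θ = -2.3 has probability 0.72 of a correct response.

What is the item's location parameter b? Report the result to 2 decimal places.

-2.67

P(θ) = 1 / (1 + exp(−D·a(θ − b)))
logit(0.72) = ln(0.72/0.28) = 0.9445
b = θ − logit/(1.7·a) = -2.3 − 0.9445/2.5500 = -2.6704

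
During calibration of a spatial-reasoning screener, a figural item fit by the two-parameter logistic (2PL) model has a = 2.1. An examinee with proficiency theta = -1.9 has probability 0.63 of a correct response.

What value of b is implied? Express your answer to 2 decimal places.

-2.15

P(theta) = 1 / (1 + exp(−a(theta − b)))
logit(0.63) = ln(0.63/0.37) = 0.5322
b = theta − logit/(a) = -1.9 − 0.5322/2.1000 = -2.1534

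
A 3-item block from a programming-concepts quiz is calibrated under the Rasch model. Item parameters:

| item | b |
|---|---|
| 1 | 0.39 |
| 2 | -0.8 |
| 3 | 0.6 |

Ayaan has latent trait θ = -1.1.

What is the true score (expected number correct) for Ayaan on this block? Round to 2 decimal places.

P(θ) = 1 / (1 + exp(−(θ − b)))
P_1 = 1/(1+e^{1.4900}) = 0.1839
P_2 = 1/(1+e^{0.3000}) = 0.4256
P_3 = 1/(1+e^{1.7000}) = 0.1545
E[score] = 0.1839 + 0.4256 + 0.1545 = 0.7639

0.76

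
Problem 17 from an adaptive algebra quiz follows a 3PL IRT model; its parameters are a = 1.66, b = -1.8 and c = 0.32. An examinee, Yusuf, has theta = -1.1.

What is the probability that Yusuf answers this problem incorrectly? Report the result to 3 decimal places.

0.162

P(theta) = c + (1 − c) · 1 / (1 + exp(−a(theta − b)))
Exponent: 1.66 × (-1.1 − (-1.8)) = 1.1620
1/(1 + e^{-1.1620}) = 0.7617
P = 0.32 + 0.68 × 0.7617 = 0.8380
P(incorrect) = 1 − 0.8380 = 0.1620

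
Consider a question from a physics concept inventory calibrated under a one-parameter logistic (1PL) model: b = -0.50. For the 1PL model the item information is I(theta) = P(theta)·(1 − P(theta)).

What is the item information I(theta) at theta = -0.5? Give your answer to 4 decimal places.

0.2500

P = 1/(1+e^{0.0000}) = 0.5000
P(1−P) = 0.5000 × 0.5000 = 0.2500
I = P(1−P) = 0.25000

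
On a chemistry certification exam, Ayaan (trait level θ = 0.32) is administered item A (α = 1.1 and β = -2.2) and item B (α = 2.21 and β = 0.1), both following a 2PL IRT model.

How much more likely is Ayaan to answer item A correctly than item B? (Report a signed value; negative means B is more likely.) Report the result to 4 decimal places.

P(θ) = 1 / (1 + exp(−α(θ − β)))
P_A = 0.9411
P_B = 0.6192
P_A − P_B = 0.3219

0.3219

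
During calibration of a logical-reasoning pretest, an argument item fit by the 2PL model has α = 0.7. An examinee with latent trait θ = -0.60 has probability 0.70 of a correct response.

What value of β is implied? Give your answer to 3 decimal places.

P(θ) = 1 / (1 + exp(−α(θ − β)))
logit(0.70) = ln(0.70/0.30) = 0.8473
β = θ − logit/(α) = -0.60 − 0.8473/0.7000 = -1.8104

-1.810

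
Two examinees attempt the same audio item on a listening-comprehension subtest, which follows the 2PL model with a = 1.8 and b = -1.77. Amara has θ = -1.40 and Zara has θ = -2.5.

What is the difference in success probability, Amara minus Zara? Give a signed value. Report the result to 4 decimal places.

0.4488

P(θ) = 1 / (1 + exp(−a(θ − b)))
P(Amara) = 0.6606  [exponent 0.6660]
P(Zara) = 0.2118  [exponent -1.3140]
Difference = 0.6606 − 0.2118 = 0.4488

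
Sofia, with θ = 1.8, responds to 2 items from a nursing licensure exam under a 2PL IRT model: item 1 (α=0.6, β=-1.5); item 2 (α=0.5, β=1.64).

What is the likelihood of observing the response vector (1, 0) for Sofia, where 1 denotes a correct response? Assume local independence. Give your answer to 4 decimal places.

0.4218

P(θ) = 1 / (1 + exp(−α(θ − β)))
P_1 = 1/(1+e^{-1.9800}) = 0.8787
P_2 = 1/(1+e^{-0.0800}) = 0.5200
L = P_1 × (1−P_2) = 0.8787 × 0.4800 = 0.42178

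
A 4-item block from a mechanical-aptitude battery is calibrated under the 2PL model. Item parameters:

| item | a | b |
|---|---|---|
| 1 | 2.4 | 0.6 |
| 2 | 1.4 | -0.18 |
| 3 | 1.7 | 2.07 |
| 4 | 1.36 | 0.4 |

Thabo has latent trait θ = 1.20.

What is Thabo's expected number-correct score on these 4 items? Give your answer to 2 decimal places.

P(θ) = 1 / (1 + exp(−a(θ − b)))
P_1 = 1/(1+e^{-1.4400}) = 0.8085
P_2 = 1/(1+e^{-1.9320}) = 0.8735
P_3 = 1/(1+e^{1.4790}) = 0.1856
P_4 = 1/(1+e^{-1.0880}) = 0.7480
E[score] = 0.8085 + 0.8735 + 0.1856 + 0.7480 = 2.6155

2.62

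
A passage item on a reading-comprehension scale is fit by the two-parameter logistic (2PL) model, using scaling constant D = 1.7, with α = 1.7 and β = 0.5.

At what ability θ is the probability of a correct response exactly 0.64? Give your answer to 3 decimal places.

0.699

P(θ) = 1 / (1 + exp(−D·α(θ − β)))
logit = ln(0.6400/0.3600) = 0.5754
θ = β + logit/(1.7·α) = 0.5 + 0.5754/2.8900 = 0.6991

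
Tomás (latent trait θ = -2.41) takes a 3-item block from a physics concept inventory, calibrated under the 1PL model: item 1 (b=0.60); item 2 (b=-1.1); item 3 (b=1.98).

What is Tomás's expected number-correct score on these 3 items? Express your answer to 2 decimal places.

P(θ) = 1 / (1 + exp(−(θ − b)))
P_1 = 1/(1+e^{3.0100}) = 0.0470
P_2 = 1/(1+e^{1.3100}) = 0.2125
P_3 = 1/(1+e^{4.3900}) = 0.0122
E[score] = 0.0470 + 0.2125 + 0.0122 = 0.2717

0.27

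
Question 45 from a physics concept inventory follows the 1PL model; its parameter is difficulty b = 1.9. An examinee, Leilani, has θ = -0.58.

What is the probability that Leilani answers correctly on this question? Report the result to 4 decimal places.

P(θ) = 1 / (1 + exp(−(θ − b)))
Exponent: (-0.58 − 1.9) = -2.4800
1/(1 + e^{2.4800}) = 0.0773
P = 0.0773

0.0773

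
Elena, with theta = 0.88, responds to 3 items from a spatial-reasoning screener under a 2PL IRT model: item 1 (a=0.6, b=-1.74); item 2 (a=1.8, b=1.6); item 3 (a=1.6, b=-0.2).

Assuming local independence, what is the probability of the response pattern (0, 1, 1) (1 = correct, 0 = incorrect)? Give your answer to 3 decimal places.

P(theta) = 1 / (1 + exp(−a(theta − b)))
P_1 = 1/(1+e^{-1.5720}) = 0.8281
P_2 = 1/(1+e^{1.2960}) = 0.2148
P_3 = 1/(1+e^{-1.7280}) = 0.8492
L = (1−P_1) × P_2 × P_3 = 0.1719 × 0.2148 × 0.8492 = 0.03137

0.031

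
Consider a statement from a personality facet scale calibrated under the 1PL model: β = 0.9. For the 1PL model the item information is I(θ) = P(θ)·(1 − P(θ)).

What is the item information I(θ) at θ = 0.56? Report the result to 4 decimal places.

0.2429

P = 1/(1+e^{0.3400}) = 0.4158
P(1−P) = 0.4158 × 0.5842 = 0.2429
I = P(1−P) = 0.24291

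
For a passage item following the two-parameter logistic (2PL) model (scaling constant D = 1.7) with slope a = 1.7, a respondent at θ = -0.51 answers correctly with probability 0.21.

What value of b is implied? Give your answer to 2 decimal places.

-0.05

P(θ) = 1 / (1 + exp(−D·a(θ − b)))
logit(0.21) = ln(0.21/0.79) = -1.3249
b = θ − logit/(1.7·a) = -0.51 − (-1.3249)/2.8900 = -0.0515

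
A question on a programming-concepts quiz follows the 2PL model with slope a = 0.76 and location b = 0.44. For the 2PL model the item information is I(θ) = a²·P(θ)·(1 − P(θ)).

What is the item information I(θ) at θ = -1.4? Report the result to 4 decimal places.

P = 1/(1+e^{1.3984}) = 0.1981
P(1−P) = 0.1981 × 0.8019 = 0.1588
I = a² × P(1−P) = 0.76² × 0.1588 = 0.09175

0.0917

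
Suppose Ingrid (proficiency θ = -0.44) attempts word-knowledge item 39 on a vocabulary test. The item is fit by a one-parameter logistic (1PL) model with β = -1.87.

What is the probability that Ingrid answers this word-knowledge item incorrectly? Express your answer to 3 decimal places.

P(θ) = 1 / (1 + exp(−(θ − β)))
Exponent: (-0.44 − (-1.87)) = 1.4300
1/(1 + e^{-1.4300}) = 0.8069
P = 0.8069
P(incorrect) = 1 − 0.8069 = 0.1931

0.193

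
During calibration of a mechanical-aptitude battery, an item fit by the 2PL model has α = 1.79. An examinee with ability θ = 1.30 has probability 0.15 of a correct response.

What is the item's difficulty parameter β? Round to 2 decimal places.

P(θ) = 1 / (1 + exp(−α(θ − β)))
logit(0.15) = ln(0.15/0.85) = -1.7346
β = θ − logit/(α) = 1.30 − (-1.7346)/1.7900 = 2.2691

2.27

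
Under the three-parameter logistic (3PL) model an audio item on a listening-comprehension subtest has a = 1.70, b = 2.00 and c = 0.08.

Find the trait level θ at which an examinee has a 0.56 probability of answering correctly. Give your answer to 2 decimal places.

P(θ) = c + (1 − c) · 1 / (1 + exp(−a(θ − b)))
Remove guessing floor: (0.56 − 0.08)/(1 − 0.08) = 0.5217
logit = ln(0.5217/0.4783) = 0.0870
θ = b + logit/(a) = 2.00 + 0.0870/1.7000 = 2.0512

2.05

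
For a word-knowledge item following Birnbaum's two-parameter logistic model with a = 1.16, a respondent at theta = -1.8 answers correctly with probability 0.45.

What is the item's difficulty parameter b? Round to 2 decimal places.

-1.63

P(theta) = 1 / (1 + exp(−a(theta − b)))
logit(0.45) = ln(0.45/0.55) = -0.2007
b = theta − logit/(a) = -1.8 − (-0.2007)/1.1600 = -1.6270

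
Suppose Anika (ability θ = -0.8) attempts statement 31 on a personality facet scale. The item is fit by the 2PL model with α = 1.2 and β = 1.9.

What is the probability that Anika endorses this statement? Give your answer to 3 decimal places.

P(θ) = 1 / (1 + exp(−α(θ − β)))
Exponent: 1.2 × (-0.8 − 1.9) = -3.2400
1/(1 + e^{3.2400}) = 0.0377

0.038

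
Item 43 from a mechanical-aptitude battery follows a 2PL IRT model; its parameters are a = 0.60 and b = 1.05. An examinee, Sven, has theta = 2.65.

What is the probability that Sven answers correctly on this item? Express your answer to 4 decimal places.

P(theta) = 1 / (1 + exp(−a(theta − b)))
Exponent: 0.60 × (2.65 − 1.05) = 0.9600
1/(1 + e^{-0.9600}) = 0.7231

0.7231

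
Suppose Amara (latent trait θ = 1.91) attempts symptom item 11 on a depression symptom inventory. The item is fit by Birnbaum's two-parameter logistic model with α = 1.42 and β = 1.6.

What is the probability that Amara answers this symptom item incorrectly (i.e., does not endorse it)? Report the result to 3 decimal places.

P(θ) = 1 / (1 + exp(−α(θ − β)))
Exponent: 1.42 × (1.91 − 1.6) = 0.4402
1/(1 + e^{-0.4402}) = 0.6083
P(incorrect) = 1 − 0.6083 = 0.3917

0.392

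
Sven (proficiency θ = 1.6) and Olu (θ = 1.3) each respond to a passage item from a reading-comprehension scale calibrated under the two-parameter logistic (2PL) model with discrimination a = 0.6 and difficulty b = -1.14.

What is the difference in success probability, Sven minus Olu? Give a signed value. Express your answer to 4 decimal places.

P(θ) = 1 / (1 + exp(−a(θ − b)))
P(Sven) = 0.8381  [exponent 1.6440]
P(Olu) = 0.8121  [exponent 1.4640]
Difference = 0.8381 − 0.8121 = 0.0259

0.0259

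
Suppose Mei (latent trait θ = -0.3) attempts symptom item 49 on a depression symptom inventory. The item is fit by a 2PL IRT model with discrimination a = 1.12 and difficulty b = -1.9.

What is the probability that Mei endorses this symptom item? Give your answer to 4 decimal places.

0.8572

P(θ) = 1 / (1 + exp(−a(θ − b)))
Exponent: 1.12 × (-0.3 − (-1.9)) = 1.7920
1/(1 + e^{-1.7920}) = 0.8572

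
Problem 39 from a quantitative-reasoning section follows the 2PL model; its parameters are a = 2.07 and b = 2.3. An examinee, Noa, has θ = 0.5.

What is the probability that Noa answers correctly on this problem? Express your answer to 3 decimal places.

P(θ) = 1 / (1 + exp(−a(θ − b)))
Exponent: 2.07 × (0.5 − 2.3) = -3.7260
1/(1 + e^{3.7260}) = 0.0235

0.024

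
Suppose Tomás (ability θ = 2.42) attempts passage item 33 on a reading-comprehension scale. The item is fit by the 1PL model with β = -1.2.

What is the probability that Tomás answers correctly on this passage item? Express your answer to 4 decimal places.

P(θ) = 1 / (1 + exp(−(θ − β)))
Exponent: (2.42 − (-1.2)) = 3.6200
1/(1 + e^{-3.6200}) = 0.9739
P = 0.9739

0.9739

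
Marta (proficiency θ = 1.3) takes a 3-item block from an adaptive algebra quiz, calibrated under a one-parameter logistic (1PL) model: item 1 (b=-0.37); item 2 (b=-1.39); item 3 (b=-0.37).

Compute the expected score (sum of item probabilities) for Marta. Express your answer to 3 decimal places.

P(θ) = 1 / (1 + exp(−(θ − b)))
P_1 = 1/(1+e^{-1.6700}) = 0.8416
P_2 = 1/(1+e^{-2.6900}) = 0.9364
P_3 = 1/(1+e^{-1.6700}) = 0.8416
E[score] = 0.8416 + 0.9364 + 0.8416 = 2.6196

2.620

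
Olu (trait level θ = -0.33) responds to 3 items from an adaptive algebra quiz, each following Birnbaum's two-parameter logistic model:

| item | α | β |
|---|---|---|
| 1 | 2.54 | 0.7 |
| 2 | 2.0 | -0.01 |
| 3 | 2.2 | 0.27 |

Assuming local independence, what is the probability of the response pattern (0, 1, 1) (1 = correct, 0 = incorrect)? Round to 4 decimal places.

P(θ) = 1 / (1 + exp(−α(θ − β)))
P_1 = 1/(1+e^{2.6162}) = 0.0681
P_2 = 1/(1+e^{0.6400}) = 0.3452
P_3 = 1/(1+e^{1.3200}) = 0.2108
L = (1−P_1) × P_2 × P_3 = 0.9319 × 0.3452 × 0.2108 = 0.06783

0.0678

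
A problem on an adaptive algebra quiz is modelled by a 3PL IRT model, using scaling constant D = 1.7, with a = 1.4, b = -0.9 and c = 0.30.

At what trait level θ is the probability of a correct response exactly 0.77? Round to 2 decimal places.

-0.60

P(θ) = c + (1 − c) · 1 / (1 + exp(−D·a(θ − b)))
Remove guessing floor: (0.77 − 0.30)/(1 − 0.30) = 0.6714
logit = ln(0.6714/0.3286) = 0.7147
θ = b + logit/(1.7·a) = -0.9 + 0.7147/2.3800 = -0.5997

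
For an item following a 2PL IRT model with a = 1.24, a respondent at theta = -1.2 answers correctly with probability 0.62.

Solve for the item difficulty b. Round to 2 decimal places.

P(theta) = 1 / (1 + exp(−a(theta − b)))
logit(0.62) = ln(0.62/0.38) = 0.4895
b = theta − logit/(a) = -1.2 − 0.4895/1.2400 = -1.5948

-1.59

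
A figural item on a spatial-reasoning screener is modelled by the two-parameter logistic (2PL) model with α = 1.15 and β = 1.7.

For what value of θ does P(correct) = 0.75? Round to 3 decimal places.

2.655

P(θ) = 1 / (1 + exp(−α(θ − β)))
logit = ln(0.7500/0.2500) = 1.0986
θ = β + logit/(α) = 1.7 + 1.0986/1.1500 = 2.6553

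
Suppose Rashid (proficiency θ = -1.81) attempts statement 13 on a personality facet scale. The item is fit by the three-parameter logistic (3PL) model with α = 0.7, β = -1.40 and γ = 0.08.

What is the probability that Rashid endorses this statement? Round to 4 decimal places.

P(θ) = γ + (1 − γ) · 1 / (1 + exp(−α(θ − β)))
Exponent: 0.7 × (-1.81 − (-1.40)) = -0.2870
1/(1 + e^{0.2870}) = 0.4287
P = 0.08 + 0.92 × 0.4287 = 0.4744

0.4744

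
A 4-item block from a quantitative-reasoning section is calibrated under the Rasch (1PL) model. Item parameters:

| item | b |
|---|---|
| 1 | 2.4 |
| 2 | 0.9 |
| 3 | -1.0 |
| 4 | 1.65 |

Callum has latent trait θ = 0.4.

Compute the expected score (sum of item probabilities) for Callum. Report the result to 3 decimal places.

P(θ) = 1 / (1 + exp(−(θ − b)))
P_1 = 1/(1+e^{2.0000}) = 0.1192
P_2 = 1/(1+e^{0.5000}) = 0.3775
P_3 = 1/(1+e^{-1.4000}) = 0.8022
P_4 = 1/(1+e^{1.2500}) = 0.2227
E[score] = 0.1192 + 0.3775 + 0.8022 + 0.2227 = 1.5216

1.522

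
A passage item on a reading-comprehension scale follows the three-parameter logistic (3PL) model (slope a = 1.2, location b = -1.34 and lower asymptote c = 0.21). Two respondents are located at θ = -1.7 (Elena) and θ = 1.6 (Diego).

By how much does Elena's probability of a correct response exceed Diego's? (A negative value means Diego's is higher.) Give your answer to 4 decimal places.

P(θ) = c + (1 − c) · 1 / (1 + exp(−a(θ − b)))
P(Elena) = 0.5210  [exponent -0.4320]
P(Diego) = 0.9775  [exponent 3.5280]
Difference = 0.5210 − 0.9775 = -0.4565

-0.4565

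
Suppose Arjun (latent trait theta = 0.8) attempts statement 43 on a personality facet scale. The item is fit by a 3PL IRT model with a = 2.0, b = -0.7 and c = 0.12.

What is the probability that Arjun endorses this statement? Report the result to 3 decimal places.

0.958

P(theta) = c + (1 − c) · 1 / (1 + exp(−a(theta − b)))
Exponent: 2.0 × (0.8 − (-0.7)) = 3.0000
1/(1 + e^{-3.0000}) = 0.9526
P = 0.12 + 0.88 × 0.9526 = 0.9583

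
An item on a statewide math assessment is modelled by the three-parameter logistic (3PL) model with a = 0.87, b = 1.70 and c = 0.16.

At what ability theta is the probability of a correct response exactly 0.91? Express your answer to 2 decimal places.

4.14

P(theta) = c + (1 − c) · 1 / (1 + exp(−a(theta − b)))
Remove guessing floor: (0.91 − 0.16)/(1 − 0.16) = 0.8929
logit = ln(0.8929/0.1071) = 2.1203
theta = b + logit/(a) = 1.70 + 2.1203/0.8700 = 4.1371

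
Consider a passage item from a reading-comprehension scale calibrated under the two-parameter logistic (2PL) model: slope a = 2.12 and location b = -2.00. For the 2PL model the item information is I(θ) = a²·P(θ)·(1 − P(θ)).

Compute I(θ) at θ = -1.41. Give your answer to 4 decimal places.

0.7777

P = 1/(1+e^{-1.2508}) = 0.7774
P(1−P) = 0.7774 × 0.2226 = 0.1730
I = a² × P(1−P) = 2.12² × 0.1730 = 0.77766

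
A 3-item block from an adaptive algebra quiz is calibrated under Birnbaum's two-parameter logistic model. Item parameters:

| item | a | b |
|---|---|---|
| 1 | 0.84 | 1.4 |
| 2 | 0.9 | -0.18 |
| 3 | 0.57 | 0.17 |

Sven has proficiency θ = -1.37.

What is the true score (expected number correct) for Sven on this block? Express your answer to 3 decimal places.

0.638

P(θ) = 1 / (1 + exp(−a(θ − b)))
P_1 = 1/(1+e^{2.3268}) = 0.0889
P_2 = 1/(1+e^{1.0710}) = 0.2552
P_3 = 1/(1+e^{0.8778}) = 0.2936
E[score] = 0.0889 + 0.2552 + 0.2936 = 0.6378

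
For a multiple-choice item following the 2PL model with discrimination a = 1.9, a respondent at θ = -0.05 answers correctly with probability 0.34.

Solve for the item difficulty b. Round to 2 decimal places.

P(θ) = 1 / (1 + exp(−a(θ − b)))
logit(0.34) = ln(0.34/0.66) = -0.6633
b = θ − logit/(a) = -0.05 − (-0.6633)/1.9000 = 0.2991

0.30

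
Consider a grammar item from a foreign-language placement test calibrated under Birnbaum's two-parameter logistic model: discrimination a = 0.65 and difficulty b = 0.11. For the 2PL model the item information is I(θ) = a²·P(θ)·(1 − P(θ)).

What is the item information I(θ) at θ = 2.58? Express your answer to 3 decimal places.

P = 1/(1+e^{-1.6055}) = 0.8328
P(1−P) = 0.8328 × 0.1672 = 0.1393
I = a² × P(1−P) = 0.65² × 0.1393 = 0.05883

0.059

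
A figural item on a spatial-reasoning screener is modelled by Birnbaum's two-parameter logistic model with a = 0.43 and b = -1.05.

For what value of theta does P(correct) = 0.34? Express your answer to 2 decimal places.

P(theta) = 1 / (1 + exp(−a(theta − b)))
logit = ln(0.3400/0.6600) = -0.6633
theta = b + logit/(a) = -1.05 + (-0.6633)/0.4300 = -2.5925

-2.59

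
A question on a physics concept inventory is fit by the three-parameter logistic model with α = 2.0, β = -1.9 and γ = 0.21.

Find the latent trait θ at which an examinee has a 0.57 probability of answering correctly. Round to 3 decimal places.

-1.989

P(θ) = γ + (1 − γ) · 1 / (1 + exp(−α(θ − β)))
Remove guessing floor: (0.57 − 0.21)/(1 − 0.21) = 0.4557
logit = ln(0.4557/0.5443) = -0.1777
θ = β + logit/(α) = -1.9 + (-0.1777)/2.0000 = -1.9888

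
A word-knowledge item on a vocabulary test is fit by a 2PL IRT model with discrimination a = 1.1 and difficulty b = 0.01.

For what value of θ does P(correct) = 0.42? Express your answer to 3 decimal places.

-0.283

P(θ) = 1 / (1 + exp(−a(θ − b)))
logit = ln(0.4200/0.5800) = -0.3228
θ = b + logit/(a) = 0.01 + (-0.3228)/1.1000 = -0.2834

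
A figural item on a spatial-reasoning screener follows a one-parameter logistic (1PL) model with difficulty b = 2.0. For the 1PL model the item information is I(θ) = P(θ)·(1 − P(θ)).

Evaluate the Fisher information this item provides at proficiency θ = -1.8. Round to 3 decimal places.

0.021

P = 1/(1+e^{3.8000}) = 0.0219
P(1−P) = 0.0219 × 0.9781 = 0.0214
I = P(1−P) = 0.02140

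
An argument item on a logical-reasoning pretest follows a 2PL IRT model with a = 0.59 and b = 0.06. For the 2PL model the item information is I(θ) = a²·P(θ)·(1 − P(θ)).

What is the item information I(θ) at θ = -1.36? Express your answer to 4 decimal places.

P = 1/(1+e^{0.8378}) = 0.3020
P(1−P) = 0.3020 × 0.6980 = 0.2108
I = a² × P(1−P) = 0.59² × 0.2108 = 0.07338

0.0734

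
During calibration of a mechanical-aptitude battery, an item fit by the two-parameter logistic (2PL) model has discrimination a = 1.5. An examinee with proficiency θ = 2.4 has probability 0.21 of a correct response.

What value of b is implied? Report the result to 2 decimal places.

3.28

P(θ) = 1 / (1 + exp(−a(θ − b)))
logit(0.21) = ln(0.21/0.79) = -1.3249
b = θ − logit/(a) = 2.4 − (-1.3249)/1.5000 = 3.2833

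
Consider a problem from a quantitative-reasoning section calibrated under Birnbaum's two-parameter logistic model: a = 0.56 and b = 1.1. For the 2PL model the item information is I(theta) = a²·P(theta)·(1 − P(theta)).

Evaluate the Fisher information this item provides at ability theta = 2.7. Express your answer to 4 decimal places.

P = 1/(1+e^{-0.8960}) = 0.7101
P(1−P) = 0.7101 × 0.2899 = 0.2058
I = a² × P(1−P) = 0.56² × 0.2058 = 0.06455

0.0646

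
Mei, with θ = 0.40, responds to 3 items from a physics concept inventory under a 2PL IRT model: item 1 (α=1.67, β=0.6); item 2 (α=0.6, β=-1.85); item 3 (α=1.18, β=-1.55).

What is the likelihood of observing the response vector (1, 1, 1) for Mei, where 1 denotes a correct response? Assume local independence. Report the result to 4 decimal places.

P(θ) = 1 / (1 + exp(−α(θ − β)))
P_1 = 1/(1+e^{0.3340}) = 0.4173
P_2 = 1/(1+e^{-1.3500}) = 0.7941
P_3 = 1/(1+e^{-2.3010}) = 0.9090
L = P_1 × P_2 × P_3 = 0.4173 × 0.7941 × 0.9090 = 0.30120

0.3012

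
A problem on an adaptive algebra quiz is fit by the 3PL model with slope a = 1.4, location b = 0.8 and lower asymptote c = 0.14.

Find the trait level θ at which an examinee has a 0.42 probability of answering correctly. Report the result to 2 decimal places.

P(θ) = c + (1 − c) · 1 / (1 + exp(−a(θ − b)))
Remove guessing floor: (0.42 − 0.14)/(1 − 0.14) = 0.3256
logit = ln(0.3256/0.6744) = -0.7282
θ = b + logit/(a) = 0.8 + (-0.7282)/1.4000 = 0.2798

0.28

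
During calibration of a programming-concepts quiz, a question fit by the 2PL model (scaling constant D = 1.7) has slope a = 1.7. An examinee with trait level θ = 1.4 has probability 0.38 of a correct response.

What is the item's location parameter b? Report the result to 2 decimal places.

1.57

P(θ) = 1 / (1 + exp(−D·a(θ − b)))
logit(0.38) = ln(0.38/0.62) = -0.4895
b = θ − logit/(1.7·a) = 1.4 − (-0.4895)/2.8900 = 1.5694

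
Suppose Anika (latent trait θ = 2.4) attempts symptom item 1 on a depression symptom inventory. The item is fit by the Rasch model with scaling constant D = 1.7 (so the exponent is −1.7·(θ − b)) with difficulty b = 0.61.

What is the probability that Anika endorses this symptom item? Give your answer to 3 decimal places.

0.954

P(θ) = 1 / (1 + exp(−D·(θ − b)))
Exponent: 1.7 × (2.4 − 0.61) = 3.0430
1/(1 + e^{-3.0430}) = 0.9545
P = 0.9545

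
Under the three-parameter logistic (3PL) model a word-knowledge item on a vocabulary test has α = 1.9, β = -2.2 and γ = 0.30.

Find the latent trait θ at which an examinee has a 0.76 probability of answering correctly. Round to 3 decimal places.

P(θ) = γ + (1 − γ) · 1 / (1 + exp(−α(θ − β)))
Remove guessing floor: (0.76 − 0.30)/(1 − 0.30) = 0.6571
logit = ln(0.6571/0.3429) = 0.6506
θ = β + logit/(α) = -2.2 + 0.6506/1.9000 = -1.8576

-1.858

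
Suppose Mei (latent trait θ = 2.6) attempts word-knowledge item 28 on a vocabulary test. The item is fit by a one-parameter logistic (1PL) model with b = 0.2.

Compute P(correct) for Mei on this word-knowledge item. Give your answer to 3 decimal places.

P(θ) = 1 / (1 + exp(−(θ − b)))
Exponent: (2.6 − 0.2) = 2.4000
1/(1 + e^{-2.4000}) = 0.9168
P = 0.9168

0.917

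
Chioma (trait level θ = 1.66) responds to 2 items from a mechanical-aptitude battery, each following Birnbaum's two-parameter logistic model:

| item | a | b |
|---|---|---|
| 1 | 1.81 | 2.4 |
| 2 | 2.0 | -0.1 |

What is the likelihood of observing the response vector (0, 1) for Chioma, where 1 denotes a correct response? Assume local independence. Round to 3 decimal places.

P(θ) = 1 / (1 + exp(−a(θ − b)))
P_1 = 1/(1+e^{1.3394}) = 0.2076
P_2 = 1/(1+e^{-3.5200}) = 0.9713
L = (1−P_1) × P_2 = 0.7924 × 0.9713 = 0.76961

0.770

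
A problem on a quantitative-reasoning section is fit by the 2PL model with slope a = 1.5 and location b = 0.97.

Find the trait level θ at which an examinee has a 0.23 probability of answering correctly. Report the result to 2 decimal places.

0.16

P(θ) = 1 / (1 + exp(−a(θ − b)))
logit = ln(0.2300/0.7700) = -1.2083
θ = b + logit/(a) = 0.97 + (-1.2083)/1.5000 = 0.1645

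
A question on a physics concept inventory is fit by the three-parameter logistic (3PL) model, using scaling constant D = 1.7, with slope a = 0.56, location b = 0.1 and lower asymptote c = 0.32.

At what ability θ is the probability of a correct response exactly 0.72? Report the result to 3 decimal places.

0.475

P(θ) = c + (1 − c) · 1 / (1 + exp(−D·a(θ − b)))
Remove guessing floor: (0.72 − 0.32)/(1 − 0.32) = 0.5882
logit = ln(0.5882/0.4118) = 0.3567
θ = b + logit/(1.7·a) = 0.1 + 0.3567/0.9520 = 0.4747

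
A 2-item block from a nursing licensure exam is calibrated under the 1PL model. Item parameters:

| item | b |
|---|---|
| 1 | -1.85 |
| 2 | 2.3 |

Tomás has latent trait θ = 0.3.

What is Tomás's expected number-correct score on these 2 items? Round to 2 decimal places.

1.01

P(θ) = 1 / (1 + exp(−(θ − b)))
P_1 = 1/(1+e^{-2.1500}) = 0.8957
P_2 = 1/(1+e^{2.0000}) = 0.1192
E[score] = 0.8957 + 0.1192 = 1.0149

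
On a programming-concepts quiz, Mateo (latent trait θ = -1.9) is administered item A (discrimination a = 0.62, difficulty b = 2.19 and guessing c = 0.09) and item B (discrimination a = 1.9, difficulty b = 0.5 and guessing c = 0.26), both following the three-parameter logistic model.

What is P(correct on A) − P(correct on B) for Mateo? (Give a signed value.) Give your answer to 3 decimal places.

-0.111

P(θ) = c + (1 − c) · 1 / (1 + exp(−a(θ − b)))
P_A = 0.1568
P_B = 0.2677
P_A − P_B = -0.1109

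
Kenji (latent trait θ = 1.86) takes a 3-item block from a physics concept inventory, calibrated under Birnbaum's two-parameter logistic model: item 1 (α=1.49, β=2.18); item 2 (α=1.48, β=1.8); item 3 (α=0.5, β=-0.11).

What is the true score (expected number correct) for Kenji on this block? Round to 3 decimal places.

P(θ) = 1 / (1 + exp(−α(θ − β)))
P_1 = 1/(1+e^{0.4768}) = 0.3830
P_2 = 1/(1+e^{-0.0888}) = 0.5222
P_3 = 1/(1+e^{-0.9850}) = 0.7281
E[score] = 0.3830 + 0.5222 + 0.7281 = 1.6333

1.633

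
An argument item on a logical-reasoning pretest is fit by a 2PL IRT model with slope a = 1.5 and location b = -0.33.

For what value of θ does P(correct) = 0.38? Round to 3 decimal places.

P(θ) = 1 / (1 + exp(−a(θ − b)))
logit = ln(0.3800/0.6200) = -0.4895
θ = b + logit/(a) = -0.33 + (-0.4895)/1.5000 = -0.6564

-0.656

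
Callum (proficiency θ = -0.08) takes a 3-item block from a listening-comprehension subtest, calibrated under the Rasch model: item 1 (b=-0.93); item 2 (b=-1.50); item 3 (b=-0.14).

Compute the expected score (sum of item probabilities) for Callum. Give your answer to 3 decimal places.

P(θ) = 1 / (1 + exp(−(θ − b)))
P_1 = 1/(1+e^{-0.8500}) = 0.7006
P_2 = 1/(1+e^{-1.4200}) = 0.8053
P_3 = 1/(1+e^{-0.0600}) = 0.5150
E[score] = 0.7006 + 0.8053 + 0.5150 = 2.0209

2.021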